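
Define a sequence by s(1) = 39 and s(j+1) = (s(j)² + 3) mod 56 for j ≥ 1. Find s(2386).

52

We have s(1) = 39,  s(2) = 12,  s(3) = 35,  s(4) = 52,  s(5) = 19,  s(6) = 28,  s(7) = 3,  s(8) = 12.
Since s(8) = s(2) = 12, the sequence is eventually periodic: after a pre-period of length 1 it cycles with period 6.
For j ≥ 2, s(j) depends only on (j - 2) mod 6. (2386 - 2) mod 6 = 2, so s(2386) = s(4) = 52.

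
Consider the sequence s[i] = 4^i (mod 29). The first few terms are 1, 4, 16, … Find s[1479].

13

Computing terms: s[0] = 1; s[1] = 4; s[2] = 16; s[3] = 6; s[4] = 24; s[5] = 9; s[6] = 7; s[7] = 28; s[8] = 25; s[9] = 13; s[10] = 23; s[11] = 5; s[12] = 20; s[13] = 22; s[14] = 1.
Since s[14] = s[0] = 1, the sequence is periodic with period 14.
(1479 - 0) mod 14 = 9, so s[1479] = s[9] = 13.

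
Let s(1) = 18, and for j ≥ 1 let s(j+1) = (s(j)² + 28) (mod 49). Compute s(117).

11

Computing terms: s(1) = 18; s(2) = 9; s(3) = 11; s(4) = 2; s(5) = 32; s(6) = 23; s(7) = 18.
The sequence repeats with period 6.
So s(117) = s(1 + ((117-1) mod 6)) = s(3) = 11.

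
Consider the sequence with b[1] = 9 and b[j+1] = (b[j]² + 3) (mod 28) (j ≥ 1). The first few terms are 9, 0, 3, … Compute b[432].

Listing terms: b[1] = 9,  b[2] = 0,  b[3] = 3,  b[4] = 12,  b[5] = 7,  b[6] = 24,  b[7] = 19,  b[8] = 0.
Since b[8] = b[2] = 0, the sequence is eventually periodic: after a pre-period of length 1 it cycles with period 6.
For j ≥ 2, b[j] depends only on (j - 2) mod 6. (432 - 2) mod 6 = 4, so b[432] = b[6] = 24.

24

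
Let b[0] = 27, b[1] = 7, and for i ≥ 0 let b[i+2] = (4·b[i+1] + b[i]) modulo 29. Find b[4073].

15

Listing terms: b[0] = 27, b[1] = 7, b[2] = 26, b[3] = 24, b[4] = 6, b[5] = 19, b[6] = 24, b[7] = 28, b[8] = 20, b[9] = 21, b[10] = 17, b[11] = 2, b[12] = 25, b[13] = 15, b[14] = 27, b[15] = 7.
Since (b[14], b[15]) = (b[0], b[1]) = (27, 7) (two consecutive terms determine the rest), the sequence is periodic with period 14.
(4073 - 0) mod 14 = 13, so b[4073] = b[13] = 15.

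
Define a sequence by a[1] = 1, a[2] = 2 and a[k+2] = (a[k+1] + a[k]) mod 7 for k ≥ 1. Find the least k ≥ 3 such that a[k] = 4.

11

a[1] = 1,  a[2] = 2,  a[3] = 3,  a[4] = 5,  a[5] = 1,  a[6] = 6,  a[7] = 0,  a[8] = 6,  a[9] = 6,  a[10] = 5,  a[11] = 4,  a[12] = 2,  a[13] = 6,  a[14] = 1,  a[15] = 0,  a[16] = 1,  a[17] = 1,  a[18] = 2.
Since (a[17], a[18]) = (a[1], a[2]) = (1, 2) (two consecutive terms determine the rest), the sequence is periodic with period 16.
The value 4 first appears (with k ≥ 3) at a[11].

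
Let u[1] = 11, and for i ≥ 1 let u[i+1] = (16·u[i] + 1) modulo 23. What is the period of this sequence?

Listing terms: u[1] = 11, u[2] = 16, u[3] = 4, u[4] = 19, u[5] = 6, u[6] = 5, u[7] = 12, u[8] = 9, u[9] = 7, u[10] = 21, u[11] = 15, u[12] = 11.
Since u[12] = u[1] = 11, the sequence is periodic with period 11.

11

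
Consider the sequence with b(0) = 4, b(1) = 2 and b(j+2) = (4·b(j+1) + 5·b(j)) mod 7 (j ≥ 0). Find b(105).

We have b(0) = 4; b(1) = 2; b(2) = 0; b(3) = 3; b(4) = 5; b(5) = 0; b(6) = 4; b(7) = 2.
Since (b(6), b(7)) = (b(0), b(1)) = (4, 2) (two consecutive terms determine the rest), the sequence is periodic with period 6.
(105 - 0) mod 6 = 3, so b(105) = b(3) = 3.

3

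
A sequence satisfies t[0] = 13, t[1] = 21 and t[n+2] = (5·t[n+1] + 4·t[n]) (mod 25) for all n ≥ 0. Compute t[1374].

Computing terms: t[0] = 13,  t[1] = 21,  t[2] = 7,  t[3] = 19,  t[4] = 23,  t[5] = 16,  t[6] = 22,  t[7] = 24,  t[8] = 8,  t[9] = 11,  t[10] = 12,  t[11] = 4,  t[12] = 18,  t[13] = 6,  t[14] = 2,  t[15] = 9,  t[16] = 3,  t[17] = 1,  t[18] = 17,  t[19] = 14,  t[20] = 13,  t[21] = 21.
Since (t[20], t[21]) = (t[0], t[1]) = (13, 21) (two consecutive terms determine the rest), the sequence is periodic with period 20.
(1374 - 0) mod 20 = 14, so t[1374] = t[14] = 2.

2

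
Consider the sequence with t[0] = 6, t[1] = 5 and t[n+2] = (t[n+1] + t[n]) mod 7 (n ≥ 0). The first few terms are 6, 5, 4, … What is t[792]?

1

t[0] = 6,  t[1] = 5,  t[2] = 4,  t[3] = 2,  t[4] = 6,  t[5] = 1,  t[6] = 0,  t[7] = 1,  t[8] = 1,  t[9] = 2,  t[10] = 3,  t[11] = 5,  t[12] = 1,  t[13] = 6,  t[14] = 0,  t[15] = 6,  t[16] = 6,  t[17] = 5.
The sequence repeats with period 16.
(792 - 0) mod 16 = 8, so t[792] = t[8] = 1.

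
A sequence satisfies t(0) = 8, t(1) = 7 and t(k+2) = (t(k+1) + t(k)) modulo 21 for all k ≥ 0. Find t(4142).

Listing terms: t(0) = 8,  t(1) = 7,  t(2) = 15,  t(3) = 1,  t(4) = 16,  t(5) = 17,  t(6) = 12,  t(7) = 8,  t(8) = 20,  t(9) = 7,  t(10) = 6,  t(11) = 13,  t(12) = 19,  t(13) = 11,  t(14) = 9,  t(15) = 20,  t(16) = 8,  t(17) = 7.
Since (t(16), t(17)) = (t(0), t(1)) = (8, 7) (two consecutive terms determine the rest), the sequence is periodic with period 16.
(4142 - 0) mod 16 = 14, so t(4142) = t(14) = 9.

9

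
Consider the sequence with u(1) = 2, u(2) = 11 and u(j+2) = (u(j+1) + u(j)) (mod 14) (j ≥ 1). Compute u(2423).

We have u(1) = 2, u(2) = 11, u(3) = 13, u(4) = 10, u(5) = 9, u(6) = 5, u(7) = 0, u(8) = 5, u(9) = 5, u(10) = 10, u(11) = 1, u(12) = 11, u(13) = 12, u(14) = 9, u(15) = 7, u(16) = 2, u(17) = 9, u(18) = 11, u(19) = 6, u(20) = 3, u(21) = 9, u(22) = 12, u(23) = 7, u(24) = 5, u(25) = 12, u(26) = 3, u(27) = 1, u(28) = 4, u(29) = 5, u(30) = 9, u(31) = 0, u(32) = 9, u(33) = 9, u(34) = 4, u(35) = 13, u(36) = 3, u(37) = 2, u(38) = 5, u(39) = 7, u(40) = 12, u(41) = 5, u(42) = 3, u(43) = 8, u(44) = 11, u(45) = 5, u(46) = 2, u(47) = 7, u(48) = 9, u(49) = 2, u(50) = 11.
Since (u(49), u(50)) = (u(1), u(2)) = (2, 11) (two consecutive terms determine the rest), the sequence is periodic with period 48.
(2423 - 1) mod 48 = 22, so u(2423) = u(23) = 7.

7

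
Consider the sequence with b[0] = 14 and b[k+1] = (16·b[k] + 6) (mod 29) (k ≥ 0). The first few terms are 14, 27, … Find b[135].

Listing terms: b[0] = 14; b[1] = 27; b[2] = 3; b[3] = 25; b[4] = 0; b[5] = 6; b[6] = 15; b[7] = 14.
Since b[7] = b[0] = 14, the sequence is periodic with period 7.
(135 - 0) mod 7 = 2, so b[135] = b[2] = 3.

3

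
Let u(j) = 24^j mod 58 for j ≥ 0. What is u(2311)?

u(0) = 1,  u(1) = 24,  u(2) = 54,  u(3) = 20,  u(4) = 16,  u(5) = 36,  u(6) = 52,  u(7) = 30,  u(8) = 24.
Since u(8) = u(1) = 24, the sequence is eventually periodic: after a pre-period of length 1 it cycles with period 7.
For j ≥ 1, u(j) depends only on (j - 1) mod 7. (2311 - 1) mod 7 = 0, so u(2311) = u(1) = 24.

24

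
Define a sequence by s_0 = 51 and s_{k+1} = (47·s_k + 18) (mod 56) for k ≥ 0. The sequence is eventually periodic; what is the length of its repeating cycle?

6

s_0 = 51; s_1 = 7; s_2 = 11; s_3 = 31; s_4 = 19; s_5 = 15; s_6 = 51.
The sequence repeats with period 6.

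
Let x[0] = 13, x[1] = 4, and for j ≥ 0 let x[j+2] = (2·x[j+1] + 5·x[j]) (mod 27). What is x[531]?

13

Listing terms: x[0] = 13; x[1] = 4; x[2] = 19; x[3] = 4; x[4] = 22; x[5] = 10; x[6] = 22; x[7] = 13; x[8] = 1; x[9] = 13; x[10] = 4.
The sequence repeats with period 9.
So x[531] = x[0 + ((531-0) mod 9)] = x[0] = 13.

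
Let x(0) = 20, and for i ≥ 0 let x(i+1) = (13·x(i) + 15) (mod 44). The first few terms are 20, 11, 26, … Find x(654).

6

We have x(0) = 20; x(1) = 11; x(2) = 26; x(3) = 1; x(4) = 28; x(5) = 27; x(6) = 14; x(7) = 21; x(8) = 24; x(9) = 19; x(10) = 42; x(11) = 33; x(12) = 4; x(13) = 23; x(14) = 6; x(15) = 5; x(16) = 36; x(17) = 43; x(18) = 2; x(19) = 41; x(20) = 20.
The sequence repeats with period 20.
(654 - 0) mod 20 = 14, so x(654) = x(14) = 6.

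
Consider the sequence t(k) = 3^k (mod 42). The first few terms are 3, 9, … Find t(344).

9

Computing terms: t(1) = 3, t(2) = 9, t(3) = 27, t(4) = 39, t(5) = 33, t(6) = 15, t(7) = 3.
The sequence repeats with period 6.
(344 - 1) mod 6 = 1, so t(344) = t(2) = 9.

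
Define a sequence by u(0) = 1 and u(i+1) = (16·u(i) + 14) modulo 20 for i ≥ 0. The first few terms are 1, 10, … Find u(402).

14

We have u(0) = 1; u(1) = 10; u(2) = 14; u(3) = 18; u(4) = 2; u(5) = 6; u(6) = 10.
Since u(6) = u(1) = 10, the sequence is eventually periodic: after a pre-period of length 1 it cycles with period 5.
For i ≥ 1, u(i) depends only on (i - 1) mod 5. (402 - 1) mod 5 = 1, so u(402) = u(2) = 14.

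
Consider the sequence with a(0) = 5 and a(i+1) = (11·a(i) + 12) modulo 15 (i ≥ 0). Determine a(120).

We have a(0) = 5, a(1) = 7, a(2) = 14, a(3) = 1, a(4) = 8, a(5) = 10, a(6) = 2, a(7) = 4, a(8) = 11, a(9) = 13, a(10) = 5.
The sequence repeats with period 10.
(120 - 0) mod 10 = 0, so a(120) = a(0) = 5.

5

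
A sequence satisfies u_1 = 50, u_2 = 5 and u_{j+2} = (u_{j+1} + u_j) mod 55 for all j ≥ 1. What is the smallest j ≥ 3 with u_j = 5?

Computing terms: u_1 = 50; u_2 = 5; u_3 = 0; u_4 = 5; u_5 = 5; u_6 = 10; u_7 = 15; u_8 = 25; u_9 = 40; u_{10} = 10; u_{11} = 50; u_{12} = 5.
The sequence repeats with period 10.
The value 5 first appears (with j ≥ 3) at u_4.

4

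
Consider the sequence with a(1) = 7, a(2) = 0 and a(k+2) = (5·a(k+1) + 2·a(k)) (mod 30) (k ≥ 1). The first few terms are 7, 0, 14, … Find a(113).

12

Listing terms: a(1) = 7; a(2) = 0; a(3) = 14; a(4) = 10; a(5) = 18; a(6) = 20; a(7) = 16; a(8) = 0; a(9) = 2; a(10) = 10; a(11) = 24; a(12) = 20; a(13) = 28; a(14) = 0; a(15) = 26; a(16) = 10; a(17) = 12; a(18) = 20; a(19) = 4; a(20) = 0; a(21) = 8; a(22) = 10; a(23) = 6; a(24) = 20; a(25) = 22; a(26) = 0; a(27) = 14.
Since (a(26), a(27)) = (a(2), a(3)) = (0, 14) (two consecutive terms determine the rest), the sequence is eventually periodic: after a pre-period of length 1 it cycles with period 24.
For k ≥ 2, a(k) depends only on (k - 2) mod 24. (113 - 2) mod 24 = 15, so a(113) = a(17) = 12.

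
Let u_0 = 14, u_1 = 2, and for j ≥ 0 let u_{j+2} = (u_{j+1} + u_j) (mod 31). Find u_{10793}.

Computing terms: u_0 = 14,  u_1 = 2,  u_2 = 16,  u_3 = 18,  u_4 = 3,  u_5 = 21,  u_6 = 24,  u_7 = 14,  u_8 = 7,  u_9 = 21,  u_{10} = 28,  u_{11} = 18,  u_{12} = 15,  u_{13} = 2,  u_{14} = 17,  u_{15} = 19,  u_{16} = 5,  u_{17} = 24,  u_{18} = 29,  u_{19} = 22,  u_{20} = 20,  u_{21} = 11,  u_{22} = 0,  u_{23} = 11,  u_{24} = 11,  u_{25} = 22,  u_{26} = 2,  u_{27} = 24,  u_{28} = 26,  u_{29} = 19,  u_{30} = 14,  u_{31} = 2.
Since (u_{30}, u_{31}) = (u_0, u_1) = (14, 2) (two consecutive terms determine the rest), the sequence is periodic with period 30.
So u_{10793} = u_{0 + ((10793-0) mod 30)} = u_{23} = 11.

11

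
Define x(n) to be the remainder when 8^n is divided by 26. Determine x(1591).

18

We have x(1) = 8,  x(2) = 12,  x(3) = 18,  x(4) = 14,  x(5) = 8.
The sequence repeats with period 4.
(1591 - 1) mod 4 = 2, so x(1591) = x(3) = 18.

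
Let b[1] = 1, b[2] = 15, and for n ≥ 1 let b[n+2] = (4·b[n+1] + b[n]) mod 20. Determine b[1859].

17

b[1] = 1; b[2] = 15; b[3] = 1; b[4] = 19; b[5] = 17; b[6] = 7; b[7] = 5; b[8] = 7; b[9] = 13; b[10] = 19; b[11] = 9; b[12] = 15; b[13] = 9; b[14] = 11; b[15] = 13; b[16] = 3; b[17] = 5; b[18] = 3; b[19] = 17; b[20] = 11; b[21] = 1; b[22] = 15.
Since (b[21], b[22]) = (b[1], b[2]) = (1, 15) (two consecutive terms determine the rest), the sequence is periodic with period 20.
So b[1859] = b[1 + ((1859-1) mod 20)] = b[19] = 17.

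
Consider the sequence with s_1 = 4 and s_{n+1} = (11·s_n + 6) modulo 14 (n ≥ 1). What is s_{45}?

10

Computing terms: s_1 = 4; s_2 = 8; s_3 = 10; s_4 = 4.
Since s_4 = s_1 = 4, the sequence is periodic with period 3.
(45 - 1) mod 3 = 2, so s_{45} = s_3 = 10.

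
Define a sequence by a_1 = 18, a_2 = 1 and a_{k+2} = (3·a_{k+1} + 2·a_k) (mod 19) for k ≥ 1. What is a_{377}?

6

Listing terms: a_1 = 18; a_2 = 1; a_3 = 1; a_4 = 5; a_5 = 17; a_6 = 4; a_7 = 8; a_8 = 13; a_9 = 17; a_{10} = 1; a_{11} = 18; a_{12} = 18; a_{13} = 14; a_{14} = 2; a_{15} = 15; a_{16} = 11; a_{17} = 6; a_{18} = 2; a_{19} = 18; a_{20} = 1.
Since (a_{19}, a_{20}) = (a_1, a_2) = (18, 1) (two consecutive terms determine the rest), the sequence is periodic with period 18.
So a_{377} = a_{1 + ((377-1) mod 18)} = a_{17} = 6.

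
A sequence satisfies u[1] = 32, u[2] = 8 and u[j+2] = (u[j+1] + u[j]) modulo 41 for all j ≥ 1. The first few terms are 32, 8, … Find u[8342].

Computing terms: u[1] = 32; u[2] = 8; u[3] = 40; u[4] = 7; u[5] = 6; u[6] = 13; u[7] = 19; u[8] = 32; u[9] = 10; u[10] = 1; u[11] = 11; u[12] = 12; u[13] = 23; u[14] = 35; u[15] = 17; u[16] = 11; u[17] = 28; u[18] = 39; u[19] = 26; u[20] = 24; u[21] = 9; u[22] = 33; u[23] = 1; u[24] = 34; u[25] = 35; u[26] = 28; u[27] = 22; u[28] = 9; u[29] = 31; u[30] = 40; u[31] = 30; u[32] = 29; u[33] = 18; u[34] = 6; u[35] = 24; u[36] = 30; u[37] = 13; u[38] = 2; u[39] = 15; u[40] = 17; u[41] = 32; u[42] = 8.
The sequence repeats with period 40.
(8342 - 1) mod 40 = 21, so u[8342] = u[22] = 33.

33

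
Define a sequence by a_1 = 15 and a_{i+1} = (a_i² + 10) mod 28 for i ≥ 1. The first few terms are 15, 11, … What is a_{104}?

Computing terms: a_1 = 15; a_2 = 11; a_3 = 19; a_4 = 7; a_5 = 3; a_6 = 19.
Since a_6 = a_3 = 19, the sequence is eventually periodic: after a pre-period of length 2 it cycles with period 3.
For i ≥ 3, a_i depends only on (i - 3) mod 3. (104 - 3) mod 3 = 2, so a_{104} = a_5 = 3.

3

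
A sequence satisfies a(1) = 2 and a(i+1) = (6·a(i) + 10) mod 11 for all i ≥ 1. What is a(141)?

We have a(1) = 2, a(2) = 0, a(3) = 10, a(4) = 4, a(5) = 1, a(6) = 5, a(7) = 7, a(8) = 8, a(9) = 3, a(10) = 6, a(11) = 2.
Since a(11) = a(1) = 2, the sequence is periodic with period 10.
So a(141) = a(1 + ((141-1) mod 10)) = a(1) = 2.

2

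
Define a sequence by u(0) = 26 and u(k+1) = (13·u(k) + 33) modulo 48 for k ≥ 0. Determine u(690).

8

Listing terms: u(0) = 26, u(1) = 35, u(2) = 8, u(3) = 41, u(4) = 38, u(5) = 47, u(6) = 20, u(7) = 5, u(8) = 2, u(9) = 11, u(10) = 32, u(11) = 17, u(12) = 14, u(13) = 23, u(14) = 44, u(15) = 29, u(16) = 26.
The sequence repeats with period 16.
(690 - 0) mod 16 = 2, so u(690) = u(2) = 8.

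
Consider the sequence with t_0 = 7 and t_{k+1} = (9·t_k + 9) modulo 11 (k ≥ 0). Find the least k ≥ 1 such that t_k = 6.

Listing terms: t_0 = 7, t_1 = 6, t_2 = 8, t_3 = 4, t_4 = 1, t_5 = 7.
The sequence repeats with period 5.
The value 6 first appears (with k ≥ 1) at t_1.

1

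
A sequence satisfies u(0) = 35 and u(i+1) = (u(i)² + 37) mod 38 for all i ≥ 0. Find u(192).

35

Listing terms: u(0) = 35; u(1) = 8; u(2) = 25; u(3) = 16; u(4) = 27; u(5) = 6; u(6) = 35.
The sequence repeats with period 6.
So u(192) = u(0 + ((192-0) mod 6)) = u(0) = 35.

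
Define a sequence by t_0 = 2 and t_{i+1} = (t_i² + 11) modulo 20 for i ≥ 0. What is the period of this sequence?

6

Listing terms: t_0 = 2, t_1 = 15, t_2 = 16, t_3 = 7, t_4 = 0, t_5 = 11, t_6 = 12, t_7 = 15.
Since t_7 = t_1 = 15, the sequence is eventually periodic: after a pre-period of length 1 it cycles with period 6.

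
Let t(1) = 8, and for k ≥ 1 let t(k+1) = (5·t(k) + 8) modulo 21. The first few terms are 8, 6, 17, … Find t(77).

11

t(1) = 8,  t(2) = 6,  t(3) = 17,  t(4) = 9,  t(5) = 11,  t(6) = 0,  t(7) = 8.
The sequence repeats with period 6.
So t(77) = t(1 + ((77-1) mod 6)) = t(5) = 11.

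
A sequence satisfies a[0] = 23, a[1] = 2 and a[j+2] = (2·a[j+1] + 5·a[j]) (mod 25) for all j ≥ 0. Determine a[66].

Computing terms: a[0] = 23, a[1] = 2, a[2] = 19, a[3] = 23, a[4] = 16, a[5] = 22, a[6] = 24, a[7] = 8, a[8] = 11, a[9] = 12, a[10] = 4, a[11] = 18, a[12] = 6, a[13] = 2, a[14] = 9, a[15] = 3, a[16] = 1, a[17] = 17, a[18] = 14, a[19] = 13, a[20] = 21, a[21] = 7, a[22] = 19, a[23] = 23.
Since (a[22], a[23]) = (a[2], a[3]) = (19, 23) (two consecutive terms determine the rest), the sequence is eventually periodic: after a pre-period of length 2 it cycles with period 20.
For j ≥ 2, a[j] depends only on (j - 2) mod 20. (66 - 2) mod 20 = 4, so a[66] = a[6] = 24.

24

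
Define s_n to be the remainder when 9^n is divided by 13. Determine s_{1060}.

Computing terms: s_0 = 1,  s_1 = 9,  s_2 = 3,  s_3 = 1.
Since s_3 = s_0 = 1, the sequence is periodic with period 3.
So s_{1060} = s_{0 + ((1060-0) mod 3)} = s_1 = 9.

9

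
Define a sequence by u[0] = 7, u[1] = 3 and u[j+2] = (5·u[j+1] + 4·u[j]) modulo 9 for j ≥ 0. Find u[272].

7

We have u[0] = 7,  u[1] = 3,  u[2] = 7,  u[3] = 2,  u[4] = 2,  u[5] = 0,  u[6] = 8,  u[7] = 4,  u[8] = 7,  u[9] = 6,  u[10] = 4,  u[11] = 8,  u[12] = 2,  u[13] = 6,  u[14] = 2,  u[15] = 7,  u[16] = 7,  u[17] = 0,  u[18] = 1,  u[19] = 5,  u[20] = 2,  u[21] = 3,  u[22] = 5,  u[23] = 1,  u[24] = 7,  u[25] = 3.
Since (u[24], u[25]) = (u[0], u[1]) = (7, 3) (two consecutive terms determine the rest), the sequence is periodic with period 24.
(272 - 0) mod 24 = 8, so u[272] = u[8] = 7.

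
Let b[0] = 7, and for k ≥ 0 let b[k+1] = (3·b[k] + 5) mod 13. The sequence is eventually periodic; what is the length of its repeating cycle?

3

Computing terms: b[0] = 7; b[1] = 0; b[2] = 5; b[3] = 7.
Since b[3] = b[0] = 7, the sequence is periodic with period 3.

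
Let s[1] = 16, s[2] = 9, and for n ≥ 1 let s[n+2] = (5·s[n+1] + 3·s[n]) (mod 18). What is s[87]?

3

Computing terms: s[1] = 16,  s[2] = 9,  s[3] = 3,  s[4] = 6,  s[5] = 3,  s[6] = 15,  s[7] = 12,  s[8] = 15,  s[9] = 3,  s[10] = 6.
Since (s[9], s[10]) = (s[3], s[4]) = (3, 6) (two consecutive terms determine the rest), the sequence is eventually periodic: after a pre-period of length 2 it cycles with period 6.
For n ≥ 3, s[n] depends only on (n - 3) mod 6. (87 - 3) mod 6 = 0, so s[87] = s[3] = 3.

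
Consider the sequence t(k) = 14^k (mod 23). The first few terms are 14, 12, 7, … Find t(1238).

3

Listing terms: t(1) = 14, t(2) = 12, t(3) = 7, t(4) = 6, t(5) = 15, t(6) = 3, t(7) = 19, t(8) = 13, t(9) = 21, t(10) = 18, t(11) = 22, t(12) = 9, t(13) = 11, t(14) = 16, t(15) = 17, t(16) = 8, t(17) = 20, t(18) = 4, t(19) = 10, t(20) = 2, t(21) = 5, t(22) = 1, t(23) = 14.
Since t(23) = t(1) = 14, the sequence is periodic with period 22.
So t(1238) = t(1 + ((1238-1) mod 22)) = t(6) = 3.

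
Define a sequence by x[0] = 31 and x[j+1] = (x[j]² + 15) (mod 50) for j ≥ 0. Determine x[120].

31

Computing terms: x[0] = 31,  x[1] = 26,  x[2] = 41,  x[3] = 46,  x[4] = 31.
Since x[4] = x[0] = 31, the sequence is periodic with period 4.
So x[120] = x[0 + ((120-0) mod 4)] = x[0] = 31.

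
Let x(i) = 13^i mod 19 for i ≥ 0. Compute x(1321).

10

We have x(0) = 1, x(1) = 13, x(2) = 17, x(3) = 12, x(4) = 4, x(5) = 14, x(6) = 11, x(7) = 10, x(8) = 16, x(9) = 18, x(10) = 6, x(11) = 2, x(12) = 7, x(13) = 15, x(14) = 5, x(15) = 8, x(16) = 9, x(17) = 3, x(18) = 1.
The sequence repeats with period 18.
So x(1321) = x(0 + ((1321-0) mod 18)) = x(7) = 10.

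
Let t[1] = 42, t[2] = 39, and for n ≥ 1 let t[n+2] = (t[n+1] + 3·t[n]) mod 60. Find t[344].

3

We have t[1] = 42; t[2] = 39; t[3] = 45; t[4] = 42; t[5] = 57; t[6] = 3; t[7] = 54; t[8] = 3; t[9] = 45; t[10] = 54; t[11] = 9; t[12] = 51; t[13] = 18; t[14] = 51; t[15] = 45; t[16] = 18; t[17] = 33; t[18] = 27; t[19] = 6; t[20] = 27; t[21] = 45; t[22] = 6; t[23] = 21; t[24] = 39; t[25] = 42; t[26] = 39.
Since (t[25], t[26]) = (t[1], t[2]) = (42, 39) (two consecutive terms determine the rest), the sequence is periodic with period 24.
So t[344] = t[1 + ((344-1) mod 24)] = t[8] = 3.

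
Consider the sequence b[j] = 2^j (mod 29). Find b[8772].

We have b[1] = 2; b[2] = 4; b[3] = 8; b[4] = 16; b[5] = 3; b[6] = 6; b[7] = 12; b[8] = 24; b[9] = 19; b[10] = 9; b[11] = 18; b[12] = 7; b[13] = 14; b[14] = 28; b[15] = 27; b[16] = 25; b[17] = 21; b[18] = 13; b[19] = 26; b[20] = 23; b[21] = 17; b[22] = 5; b[23] = 10; b[24] = 20; b[25] = 11; b[26] = 22; b[27] = 15; b[28] = 1; b[29] = 2.
The sequence repeats with period 28.
(8772 - 1) mod 28 = 7, so b[8772] = b[8] = 24.

24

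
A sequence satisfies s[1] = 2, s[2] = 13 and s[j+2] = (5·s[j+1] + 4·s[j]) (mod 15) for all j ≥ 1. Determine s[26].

13

s[1] = 2,  s[2] = 13,  s[3] = 13,  s[4] = 12,  s[5] = 7,  s[6] = 8,  s[7] = 8,  s[8] = 12,  s[9] = 2,  s[10] = 13.
Since (s[9], s[10]) = (s[1], s[2]) = (2, 13) (two consecutive terms determine the rest), the sequence is periodic with period 8.
(26 - 1) mod 8 = 1, so s[26] = s[2] = 13.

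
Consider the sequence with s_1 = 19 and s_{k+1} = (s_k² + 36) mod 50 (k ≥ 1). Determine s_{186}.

35

s_1 = 19; s_2 = 47; s_3 = 45; s_4 = 11; s_5 = 7; s_6 = 35; s_7 = 11.
Since s_7 = s_4 = 11, the sequence is eventually periodic: after a pre-period of length 3 it cycles with period 3.
For k ≥ 4, s_k depends only on (k - 4) mod 3. (186 - 4) mod 3 = 2, so s_{186} = s_6 = 35.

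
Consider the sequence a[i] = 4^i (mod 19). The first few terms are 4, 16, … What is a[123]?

a[1] = 4; a[2] = 16; a[3] = 7; a[4] = 9; a[5] = 17; a[6] = 11; a[7] = 6; a[8] = 5; a[9] = 1; a[10] = 4.
Since a[10] = a[1] = 4, the sequence is periodic with period 9.
So a[123] = a[1 + ((123-1) mod 9)] = a[6] = 11.

11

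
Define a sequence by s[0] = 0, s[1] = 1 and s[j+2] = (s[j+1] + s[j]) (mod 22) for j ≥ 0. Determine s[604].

3

Listing terms: s[0] = 0; s[1] = 1; s[2] = 1; s[3] = 2; s[4] = 3; s[5] = 5; s[6] = 8; s[7] = 13; s[8] = 21; s[9] = 12; s[10] = 11; s[11] = 1; s[12] = 12; s[13] = 13; s[14] = 3; s[15] = 16; s[16] = 19; s[17] = 13; s[18] = 10; s[19] = 1; s[20] = 11; s[21] = 12; s[22] = 1; s[23] = 13; s[24] = 14; s[25] = 5; s[26] = 19; s[27] = 2; s[28] = 21; s[29] = 1; s[30] = 0; s[31] = 1.
Since (s[30], s[31]) = (s[0], s[1]) = (0, 1) (two consecutive terms determine the rest), the sequence is periodic with period 30.
So s[604] = s[0 + ((604-0) mod 30)] = s[4] = 3.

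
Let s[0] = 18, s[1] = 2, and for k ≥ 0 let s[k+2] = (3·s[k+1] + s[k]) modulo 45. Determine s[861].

11

Computing terms: s[0] = 18, s[1] = 2, s[2] = 24, s[3] = 29, s[4] = 21, s[5] = 2, s[6] = 27, s[7] = 38, s[8] = 6, s[9] = 11, s[10] = 39, s[11] = 38, s[12] = 18, s[13] = 2.
The sequence repeats with period 12.
(861 - 0) mod 12 = 9, so s[861] = s[9] = 11.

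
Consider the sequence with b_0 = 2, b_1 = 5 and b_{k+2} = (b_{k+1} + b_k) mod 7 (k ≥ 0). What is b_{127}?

Listing terms: b_0 = 2,  b_1 = 5,  b_2 = 0,  b_3 = 5,  b_4 = 5,  b_5 = 3,  b_6 = 1,  b_7 = 4,  b_8 = 5,  b_9 = 2,  b_{10} = 0,  b_{11} = 2,  b_{12} = 2,  b_{13} = 4,  b_{14} = 6,  b_{15} = 3,  b_{16} = 2,  b_{17} = 5.
The sequence repeats with period 16.
So b_{127} = b_{0 + ((127-0) mod 16)} = b_{15} = 3.

3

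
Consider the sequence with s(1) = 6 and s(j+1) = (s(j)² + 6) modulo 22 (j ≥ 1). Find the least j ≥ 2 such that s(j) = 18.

4

Computing terms: s(1) = 6, s(2) = 20, s(3) = 10, s(4) = 18, s(5) = 0, s(6) = 6.
Since s(6) = s(1) = 6, the sequence is periodic with period 5.
The value 18 first appears (with j ≥ 2) at s(4).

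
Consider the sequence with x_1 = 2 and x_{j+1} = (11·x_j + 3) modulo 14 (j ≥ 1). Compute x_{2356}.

9

Computing terms: x_1 = 2; x_2 = 11; x_3 = 12; x_4 = 9; x_5 = 4; x_6 = 5; x_7 = 2.
Since x_7 = x_1 = 2, the sequence is periodic with period 6.
(2356 - 1) mod 6 = 3, so x_{2356} = x_4 = 9.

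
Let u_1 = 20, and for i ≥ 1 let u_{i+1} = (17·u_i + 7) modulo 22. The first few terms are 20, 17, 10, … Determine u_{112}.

Listing terms: u_1 = 20,  u_2 = 17,  u_3 = 10,  u_4 = 1,  u_5 = 2,  u_6 = 19,  u_7 = 0,  u_8 = 7,  u_9 = 16,  u_{10} = 15,  u_{11} = 20.
Since u_{11} = u_1 = 20, the sequence is periodic with period 10.
(112 - 1) mod 10 = 1, so u_{112} = u_2 = 17.

17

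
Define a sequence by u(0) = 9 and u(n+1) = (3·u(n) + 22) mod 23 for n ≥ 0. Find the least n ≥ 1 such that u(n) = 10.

u(0) = 9,  u(1) = 3,  u(2) = 8,  u(3) = 0,  u(4) = 22,  u(5) = 19,  u(6) = 10,  u(7) = 6,  u(8) = 17,  u(9) = 4,  u(10) = 11,  u(11) = 9.
The sequence repeats with period 11.
The value 10 first appears (with n ≥ 1) at u(6).

6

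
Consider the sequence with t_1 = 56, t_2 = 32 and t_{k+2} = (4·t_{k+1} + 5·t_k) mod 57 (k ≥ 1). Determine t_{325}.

t_1 = 56; t_2 = 32; t_3 = 9; t_4 = 25; t_5 = 31; t_6 = 21; t_7 = 11; t_8 = 35; t_9 = 24; t_{10} = 43; t_{11} = 7; t_{12} = 15; t_{13} = 38; t_{14} = 56; t_{15} = 15; t_{16} = 55; t_{17} = 10; t_{18} = 30; t_{19} = 56; t_{20} = 32.
The sequence repeats with period 18.
(325 - 1) mod 18 = 0, so t_{325} = t_1 = 56.

56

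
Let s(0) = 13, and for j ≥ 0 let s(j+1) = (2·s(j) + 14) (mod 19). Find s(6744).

17

s(0) = 13,  s(1) = 2,  s(2) = 18,  s(3) = 12,  s(4) = 0,  s(5) = 14,  s(6) = 4,  s(7) = 3,  s(8) = 1,  s(9) = 16,  s(10) = 8,  s(11) = 11,  s(12) = 17,  s(13) = 10,  s(14) = 15,  s(15) = 6,  s(16) = 7,  s(17) = 9,  s(18) = 13.
The sequence repeats with period 18.
So s(6744) = s(0 + ((6744-0) mod 18)) = s(12) = 17.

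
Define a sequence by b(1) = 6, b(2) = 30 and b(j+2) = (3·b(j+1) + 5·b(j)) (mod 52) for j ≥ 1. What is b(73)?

6

Listing terms: b(1) = 6, b(2) = 30, b(3) = 16, b(4) = 42, b(5) = 50, b(6) = 48, b(7) = 30, b(8) = 18, b(9) = 48, b(10) = 26, b(11) = 6, b(12) = 44, b(13) = 6, b(14) = 30.
Since (b(13), b(14)) = (b(1), b(2)) = (6, 30) (two consecutive terms determine the rest), the sequence is periodic with period 12.
So b(73) = b(1 + ((73-1) mod 12)) = b(1) = 6.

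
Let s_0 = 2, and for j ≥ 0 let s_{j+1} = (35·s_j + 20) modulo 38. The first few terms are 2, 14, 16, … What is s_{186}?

22

s_0 = 2,  s_1 = 14,  s_2 = 16,  s_3 = 10,  s_4 = 28,  s_5 = 12,  s_6 = 22,  s_7 = 30,  s_8 = 6,  s_9 = 2.
The sequence repeats with period 9.
(186 - 0) mod 9 = 6, so s_{186} = s_6 = 22.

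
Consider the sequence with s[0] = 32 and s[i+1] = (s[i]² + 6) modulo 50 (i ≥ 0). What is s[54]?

We have s[0] = 32; s[1] = 30; s[2] = 6; s[3] = 42; s[4] = 20; s[5] = 6.
Since s[5] = s[2] = 6, the sequence is eventually periodic: after a pre-period of length 2 it cycles with period 3.
For i ≥ 2, s[i] depends only on (i - 2) mod 3. (54 - 2) mod 3 = 1, so s[54] = s[3] = 42.

42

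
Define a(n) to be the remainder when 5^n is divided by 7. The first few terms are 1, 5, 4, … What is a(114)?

Listing terms: a(0) = 1, a(1) = 5, a(2) = 4, a(3) = 6, a(4) = 2, a(5) = 3, a(6) = 1.
Since a(6) = a(0) = 1, the sequence is periodic with period 6.
(114 - 0) mod 6 = 0, so a(114) = a(0) = 1.

1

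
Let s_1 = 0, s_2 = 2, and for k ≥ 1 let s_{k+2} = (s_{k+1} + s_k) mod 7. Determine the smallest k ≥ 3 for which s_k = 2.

Computing terms: s_1 = 0,  s_2 = 2,  s_3 = 2,  s_4 = 4,  s_5 = 6,  s_6 = 3,  s_7 = 2,  s_8 = 5,  s_9 = 0,  s_{10} = 5,  s_{11} = 5,  s_{12} = 3,  s_{13} = 1,  s_{14} = 4,  s_{15} = 5,  s_{16} = 2,  s_{17} = 0,  s_{18} = 2.
Since (s_{17}, s_{18}) = (s_1, s_2) = (0, 2) (two consecutive terms determine the rest), the sequence is periodic with period 16.
The value 2 first appears (with k ≥ 3) at s_3.

3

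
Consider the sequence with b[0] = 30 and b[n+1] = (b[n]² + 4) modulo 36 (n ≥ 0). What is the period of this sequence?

3

We have b[0] = 30,  b[1] = 4,  b[2] = 20,  b[3] = 8,  b[4] = 32,  b[5] = 20.
Since b[5] = b[2] = 20, the sequence is eventually periodic: after a pre-period of length 2 it cycles with period 3.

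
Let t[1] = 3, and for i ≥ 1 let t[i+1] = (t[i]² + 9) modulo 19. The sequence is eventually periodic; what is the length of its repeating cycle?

t[1] = 3; t[2] = 18; t[3] = 10; t[4] = 14; t[5] = 15; t[6] = 6; t[7] = 7; t[8] = 1; t[9] = 10.
Since t[9] = t[3] = 10, the sequence is eventually periodic: after a pre-period of length 2 it cycles with period 6.

6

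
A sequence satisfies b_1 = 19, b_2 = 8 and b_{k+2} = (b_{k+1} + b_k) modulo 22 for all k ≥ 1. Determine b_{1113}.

Computing terms: b_1 = 19; b_2 = 8; b_3 = 5; b_4 = 13; b_5 = 18; b_6 = 9; b_7 = 5; b_8 = 14; b_9 = 19; b_{10} = 11; b_{11} = 8; b_{12} = 19; b_{13} = 5; b_{14} = 2; b_{15} = 7; b_{16} = 9; b_{17} = 16; b_{18} = 3; b_{19} = 19; b_{20} = 0; b_{21} = 19; b_{22} = 19; b_{23} = 16; b_{24} = 13; b_{25} = 7; b_{26} = 20; b_{27} = 5; b_{28} = 3; b_{29} = 8; b_{30} = 11; b_{31} = 19; b_{32} = 8.
The sequence repeats with period 30.
(1113 - 1) mod 30 = 2, so b_{1113} = b_3 = 5.

5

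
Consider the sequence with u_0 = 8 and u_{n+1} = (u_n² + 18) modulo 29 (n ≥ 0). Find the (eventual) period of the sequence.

We have u_0 = 8,  u_1 = 24,  u_2 = 14,  u_3 = 11,  u_4 = 23,  u_5 = 25,  u_6 = 5,  u_7 = 14.
Since u_7 = u_2 = 14, the sequence is eventually periodic: after a pre-period of length 2 it cycles with period 5.

5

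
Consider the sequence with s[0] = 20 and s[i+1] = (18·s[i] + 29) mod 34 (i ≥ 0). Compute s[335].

11

Computing terms: s[0] = 20, s[1] = 15, s[2] = 27, s[3] = 5, s[4] = 17, s[5] = 29, s[6] = 7, s[7] = 19, s[8] = 31, s[9] = 9, s[10] = 21, s[11] = 33, s[12] = 11, s[13] = 23, s[14] = 1, s[15] = 13, s[16] = 25, s[17] = 3, s[18] = 15.
Since s[18] = s[1] = 15, the sequence is eventually periodic: after a pre-period of length 1 it cycles with period 17.
For i ≥ 1, s[i] depends only on (i - 1) mod 17. (335 - 1) mod 17 = 11, so s[335] = s[12] = 11.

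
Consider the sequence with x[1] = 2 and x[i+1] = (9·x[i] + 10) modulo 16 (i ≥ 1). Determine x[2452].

Computing terms: x[1] = 2; x[2] = 12; x[3] = 6; x[4] = 0; x[5] = 10; x[6] = 4; x[7] = 14; x[8] = 8; x[9] = 2.
The sequence repeats with period 8.
(2452 - 1) mod 8 = 3, so x[2452] = x[4] = 0.

0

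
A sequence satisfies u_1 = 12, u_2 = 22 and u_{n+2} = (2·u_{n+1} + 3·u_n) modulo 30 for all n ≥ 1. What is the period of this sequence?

4

We have u_1 = 12,  u_2 = 22,  u_3 = 20,  u_4 = 16,  u_5 = 2,  u_6 = 22,  u_7 = 20.
Since (u_6, u_7) = (u_2, u_3) = (22, 20) (two consecutive terms determine the rest), the sequence is eventually periodic: after a pre-period of length 1 it cycles with period 4.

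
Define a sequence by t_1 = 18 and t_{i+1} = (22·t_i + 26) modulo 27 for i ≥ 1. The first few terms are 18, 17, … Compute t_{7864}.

3

Computing terms: t_1 = 18,  t_2 = 17,  t_3 = 22,  t_4 = 24,  t_5 = 14,  t_6 = 10,  t_7 = 3,  t_8 = 11,  t_9 = 25,  t_{10} = 9,  t_{11} = 8,  t_{12} = 13,  t_{13} = 15,  t_{14} = 5,  t_{15} = 1,  t_{16} = 21,  t_{17} = 2,  t_{18} = 16,  t_{19} = 0,  t_{20} = 26,  t_{21} = 4,  t_{22} = 6,  t_{23} = 23,  t_{24} = 19,  t_{25} = 12,  t_{26} = 20,  t_{27} = 7,  t_{28} = 18.
Since t_{28} = t_1 = 18, the sequence is periodic with period 27.
(7864 - 1) mod 27 = 6, so t_{7864} = t_7 = 3.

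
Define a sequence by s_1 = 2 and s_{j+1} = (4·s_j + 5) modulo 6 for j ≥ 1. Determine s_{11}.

Listing terms: s_1 = 2, s_2 = 1, s_3 = 3, s_4 = 5, s_5 = 1.
Since s_5 = s_2 = 1, the sequence is eventually periodic: after a pre-period of length 1 it cycles with period 3.
For j ≥ 2, s_j depends only on (j - 2) mod 3. (11 - 2) mod 3 = 0, so s_{11} = s_2 = 1.

1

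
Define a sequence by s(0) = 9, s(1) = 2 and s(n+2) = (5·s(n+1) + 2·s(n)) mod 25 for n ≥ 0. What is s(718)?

s(0) = 9,  s(1) = 2,  s(2) = 3,  s(3) = 19,  s(4) = 1,  s(5) = 18,  s(6) = 17,  s(7) = 21,  s(8) = 14,  s(9) = 12,  s(10) = 13,  s(11) = 14,  s(12) = 21,  s(13) = 8,  s(14) = 7,  s(15) = 1,  s(16) = 19,  s(17) = 22,  s(18) = 23,  s(19) = 9,  s(20) = 16,  s(21) = 23,  s(22) = 22,  s(23) = 6,  s(24) = 24,  s(25) = 7,  s(26) = 8,  s(27) = 4,  s(28) = 11,  s(29) = 13,  s(30) = 12,  s(31) = 11,  s(32) = 4,  s(33) = 17,  s(34) = 18,  s(35) = 24,  s(36) = 6,  s(37) = 3,  s(38) = 2,  s(39) = 16,  s(40) = 9,  s(41) = 2.
The sequence repeats with period 40.
(718 - 0) mod 40 = 38, so s(718) = s(38) = 2.

2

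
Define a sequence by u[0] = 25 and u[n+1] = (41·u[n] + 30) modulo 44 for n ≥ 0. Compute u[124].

17

Computing terms: u[0] = 25; u[1] = 43; u[2] = 33; u[3] = 19; u[4] = 17; u[5] = 23; u[6] = 5; u[7] = 15; u[8] = 29; u[9] = 31; u[10] = 25.
The sequence repeats with period 10.
So u[124] = u[0 + ((124-0) mod 10)] = u[4] = 17.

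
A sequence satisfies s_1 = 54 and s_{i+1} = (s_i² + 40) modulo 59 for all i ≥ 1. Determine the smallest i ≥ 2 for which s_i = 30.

s_1 = 54; s_2 = 6; s_3 = 17; s_4 = 34; s_5 = 16; s_6 = 1; s_7 = 41; s_8 = 10; s_9 = 22; s_{10} = 52; s_{11} = 30; s_{12} = 55; s_{13} = 56; s_{14} = 49; s_{15} = 22.
Since s_{15} = s_9 = 22, the sequence is eventually periodic: after a pre-period of length 8 it cycles with period 6.
The value 30 first appears (with i ≥ 2) at s_{11}.

11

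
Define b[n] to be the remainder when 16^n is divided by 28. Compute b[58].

Listing terms: b[1] = 16; b[2] = 4; b[3] = 8; b[4] = 16.
The sequence repeats with period 3.
(58 - 1) mod 3 = 0, so b[58] = b[1] = 16.

16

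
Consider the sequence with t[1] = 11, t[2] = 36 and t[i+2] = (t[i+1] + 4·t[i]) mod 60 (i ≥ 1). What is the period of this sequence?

24

Computing terms: t[1] = 11, t[2] = 36, t[3] = 20, t[4] = 44, t[5] = 4, t[6] = 0, t[7] = 16, t[8] = 16, t[9] = 20, t[10] = 24, t[11] = 44, t[12] = 20, t[13] = 16, t[14] = 36, t[15] = 40, t[16] = 4, t[17] = 44, t[18] = 0, t[19] = 56, t[20] = 56, t[21] = 40, t[22] = 24, t[23] = 4, t[24] = 40, t[25] = 56, t[26] = 36, t[27] = 20.
Since (t[26], t[27]) = (t[2], t[3]) = (36, 20) (two consecutive terms determine the rest), the sequence is eventually periodic: after a pre-period of length 1 it cycles with period 24.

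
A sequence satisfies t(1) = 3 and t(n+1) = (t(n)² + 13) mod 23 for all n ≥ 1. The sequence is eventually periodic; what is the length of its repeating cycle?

Computing terms: t(1) = 3, t(2) = 22, t(3) = 14, t(4) = 2, t(5) = 17, t(6) = 3.
Since t(6) = t(1) = 3, the sequence is periodic with period 5.

5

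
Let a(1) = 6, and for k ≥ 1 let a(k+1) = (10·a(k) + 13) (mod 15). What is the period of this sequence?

3

Computing terms: a(1) = 6,  a(2) = 13,  a(3) = 8,  a(4) = 3,  a(5) = 13.
Since a(5) = a(2) = 13, the sequence is eventually periodic: after a pre-period of length 1 it cycles with period 3.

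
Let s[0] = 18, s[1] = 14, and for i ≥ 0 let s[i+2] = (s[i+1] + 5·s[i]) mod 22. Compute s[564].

Listing terms: s[0] = 18, s[1] = 14, s[2] = 16, s[3] = 20, s[4] = 12, s[5] = 2, s[6] = 18, s[7] = 6, s[8] = 8, s[9] = 16, s[10] = 12, s[11] = 4, s[12] = 20, s[13] = 18, s[14] = 8, s[15] = 10, s[16] = 6, s[17] = 12, s[18] = 20, s[19] = 14, s[20] = 4, s[21] = 8, s[22] = 6, s[23] = 2, s[24] = 10, s[25] = 20, s[26] = 4, s[27] = 16, s[28] = 14, s[29] = 6, s[30] = 10, s[31] = 18, s[32] = 2, s[33] = 4, s[34] = 14, s[35] = 12, s[36] = 16, s[37] = 10, s[38] = 2, s[39] = 8, s[40] = 18, s[41] = 14.
The sequence repeats with period 40.
(564 - 0) mod 40 = 4, so s[564] = s[4] = 12.

12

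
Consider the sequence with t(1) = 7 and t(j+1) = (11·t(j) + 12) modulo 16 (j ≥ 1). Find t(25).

We have t(1) = 7; t(2) = 9; t(3) = 15; t(4) = 1; t(5) = 7.
Since t(5) = t(1) = 7, the sequence is periodic with period 4.
(25 - 1) mod 4 = 0, so t(25) = t(1) = 7.

7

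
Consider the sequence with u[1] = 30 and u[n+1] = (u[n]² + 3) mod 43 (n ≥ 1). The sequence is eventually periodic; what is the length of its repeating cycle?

u[1] = 30,  u[2] = 0,  u[3] = 3,  u[4] = 12,  u[5] = 18,  u[6] = 26,  u[7] = 34,  u[8] = 41,  u[9] = 7,  u[10] = 9,  u[11] = 41.
Since u[11] = u[8] = 41, the sequence is eventually periodic: after a pre-period of length 7 it cycles with period 3.

3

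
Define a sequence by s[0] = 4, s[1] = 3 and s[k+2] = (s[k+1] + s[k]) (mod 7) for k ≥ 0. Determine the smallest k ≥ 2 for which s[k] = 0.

s[0] = 4, s[1] = 3, s[2] = 0, s[3] = 3, s[4] = 3, s[5] = 6, s[6] = 2, s[7] = 1, s[8] = 3, s[9] = 4, s[10] = 0, s[11] = 4, s[12] = 4, s[13] = 1, s[14] = 5, s[15] = 6, s[16] = 4, s[17] = 3.
The sequence repeats with period 16.
The value 0 first appears (with k ≥ 2) at s[2].

2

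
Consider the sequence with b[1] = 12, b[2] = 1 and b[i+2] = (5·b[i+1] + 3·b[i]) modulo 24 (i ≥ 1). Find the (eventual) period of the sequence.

6

Listing terms: b[1] = 12, b[2] = 1, b[3] = 17, b[4] = 16, b[5] = 11, b[6] = 7, b[7] = 20, b[8] = 1, b[9] = 17.
Since (b[8], b[9]) = (b[2], b[3]) = (1, 17) (two consecutive terms determine the rest), the sequence is eventually periodic: after a pre-period of length 1 it cycles with period 6.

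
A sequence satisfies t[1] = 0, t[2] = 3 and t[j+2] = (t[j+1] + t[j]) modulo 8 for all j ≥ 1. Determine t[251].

Computing terms: t[1] = 0, t[2] = 3, t[3] = 3, t[4] = 6, t[5] = 1, t[6] = 7, t[7] = 0, t[8] = 7, t[9] = 7, t[10] = 6, t[11] = 5, t[12] = 3, t[13] = 0, t[14] = 3.
The sequence repeats with period 12.
So t[251] = t[1 + ((251-1) mod 12)] = t[11] = 5.

5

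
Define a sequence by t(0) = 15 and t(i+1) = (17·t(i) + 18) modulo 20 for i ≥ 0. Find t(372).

Listing terms: t(0) = 15, t(1) = 13, t(2) = 19, t(3) = 1, t(4) = 15.
Since t(4) = t(0) = 15, the sequence is periodic with period 4.
So t(372) = t(0 + ((372-0) mod 4)) = t(0) = 15.

15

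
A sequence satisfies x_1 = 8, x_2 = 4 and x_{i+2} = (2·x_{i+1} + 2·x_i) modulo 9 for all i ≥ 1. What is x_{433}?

Listing terms: x_1 = 8, x_2 = 4, x_3 = 6, x_4 = 2, x_5 = 7, x_6 = 0, x_7 = 5, x_8 = 1, x_9 = 3, x_{10} = 8, x_{11} = 4.
The sequence repeats with period 9.
(433 - 1) mod 9 = 0, so x_{433} = x_1 = 8.

8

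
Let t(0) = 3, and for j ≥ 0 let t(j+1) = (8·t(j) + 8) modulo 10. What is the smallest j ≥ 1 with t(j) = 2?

1

t(0) = 3, t(1) = 2, t(2) = 4, t(3) = 0, t(4) = 8, t(5) = 2.
Since t(5) = t(1) = 2, the sequence is eventually periodic: after a pre-period of length 1 it cycles with period 4.
The value 2 first appears (with j ≥ 1) at t(1).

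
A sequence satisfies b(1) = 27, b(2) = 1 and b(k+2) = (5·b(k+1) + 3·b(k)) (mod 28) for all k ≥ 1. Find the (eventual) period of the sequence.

Computing terms: b(1) = 27, b(2) = 1, b(3) = 2, b(4) = 13, b(5) = 15, b(6) = 2, b(7) = 27, b(8) = 1.
Since (b(7), b(8)) = (b(1), b(2)) = (27, 1) (two consecutive terms determine the rest), the sequence is periodic with period 6.

6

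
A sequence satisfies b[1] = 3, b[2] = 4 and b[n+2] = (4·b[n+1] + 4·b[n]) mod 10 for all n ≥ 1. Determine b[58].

8

b[1] = 3; b[2] = 4; b[3] = 8; b[4] = 8; b[5] = 4; b[6] = 8.
Since (b[5], b[6]) = (b[2], b[3]) = (4, 8) (two consecutive terms determine the rest), the sequence is eventually periodic: after a pre-period of length 1 it cycles with period 3.
For n ≥ 2, b[n] depends only on (n - 2) mod 3. (58 - 2) mod 3 = 2, so b[58] = b[4] = 8.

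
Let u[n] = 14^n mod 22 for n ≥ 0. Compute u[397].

Computing terms: u[0] = 1, u[1] = 14, u[2] = 20, u[3] = 16, u[4] = 4, u[5] = 12, u[6] = 14.
Since u[6] = u[1] = 14, the sequence is eventually periodic: after a pre-period of length 1 it cycles with period 5.
For n ≥ 1, u[n] depends only on (n - 1) mod 5. (397 - 1) mod 5 = 1, so u[397] = u[2] = 20.

20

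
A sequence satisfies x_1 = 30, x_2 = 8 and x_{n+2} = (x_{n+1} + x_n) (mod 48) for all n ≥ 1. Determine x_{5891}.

20

We have x_1 = 30; x_2 = 8; x_3 = 38; x_4 = 46; x_5 = 36; x_6 = 34; x_7 = 22; x_8 = 8; x_9 = 30; x_{10} = 38; x_{11} = 20; x_{12} = 10; x_{13} = 30; x_{14} = 40; x_{15} = 22; x_{16} = 14; x_{17} = 36; x_{18} = 2; x_{19} = 38; x_{20} = 40; x_{21} = 30; x_{22} = 22; x_{23} = 4; x_{24} = 26; x_{25} = 30; x_{26} = 8.
The sequence repeats with period 24.
So x_{5891} = x_{1 + ((5891-1) mod 24)} = x_{11} = 20.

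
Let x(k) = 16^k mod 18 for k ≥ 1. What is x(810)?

10

Listing terms: x(1) = 16,  x(2) = 4,  x(3) = 10,  x(4) = 16.
Since x(4) = x(1) = 16, the sequence is periodic with period 3.
(810 - 1) mod 3 = 2, so x(810) = x(3) = 10.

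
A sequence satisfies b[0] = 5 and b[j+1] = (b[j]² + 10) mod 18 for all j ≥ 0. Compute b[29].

Listing terms: b[0] = 5,  b[1] = 17,  b[2] = 11,  b[3] = 5.
The sequence repeats with period 3.
(29 - 0) mod 3 = 2, so b[29] = b[2] = 11.

11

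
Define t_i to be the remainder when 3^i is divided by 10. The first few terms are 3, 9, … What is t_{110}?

9

Listing terms: t_1 = 3; t_2 = 9; t_3 = 7; t_4 = 1; t_5 = 3.
Since t_5 = t_1 = 3, the sequence is periodic with period 4.
So t_{110} = t_{1 + ((110-1) mod 4)} = t_2 = 9.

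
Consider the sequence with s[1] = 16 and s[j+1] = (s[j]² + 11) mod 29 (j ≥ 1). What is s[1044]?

18

s[1] = 16; s[2] = 6; s[3] = 18; s[4] = 16.
Since s[4] = s[1] = 16, the sequence is periodic with period 3.
So s[1044] = s[1 + ((1044-1) mod 3)] = s[3] = 18.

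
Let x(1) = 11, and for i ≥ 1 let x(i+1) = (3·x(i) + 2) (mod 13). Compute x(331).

Listing terms: x(1) = 11, x(2) = 9, x(3) = 3, x(4) = 11.
Since x(4) = x(1) = 11, the sequence is periodic with period 3.
So x(331) = x(1 + ((331-1) mod 3)) = x(1) = 11.

11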